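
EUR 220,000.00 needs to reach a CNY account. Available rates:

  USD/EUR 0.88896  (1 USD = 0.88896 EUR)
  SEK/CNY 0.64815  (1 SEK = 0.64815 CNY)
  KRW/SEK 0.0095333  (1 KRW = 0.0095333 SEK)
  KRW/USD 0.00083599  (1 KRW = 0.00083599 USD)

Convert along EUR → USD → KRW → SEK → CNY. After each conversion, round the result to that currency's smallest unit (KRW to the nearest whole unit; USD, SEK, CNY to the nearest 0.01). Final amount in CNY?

EUR 220,000.00 ÷ 0.88896 = USD 247,480.20
USD 247,480.20 ÷ 0.00083599 = KRW 296,032,488
KRW 296,032,488 × 0.0095333 = SEK 2,822,166.52
SEK 2,822,166.52 × 0.64815 = CNY 1,829,187.23

CNY 1,829,187.23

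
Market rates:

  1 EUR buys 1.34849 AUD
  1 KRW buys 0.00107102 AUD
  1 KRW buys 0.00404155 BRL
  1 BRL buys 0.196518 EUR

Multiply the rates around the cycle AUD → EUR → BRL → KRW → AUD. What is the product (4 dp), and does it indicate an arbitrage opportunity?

1.0000 (no arbitrage)

Around AUD → EUR → BRL → KRW → AUD: 1 ÷ 1.34849 ÷ 0.196518 ÷ 0.00404155 × 0.00107102 = 0.999999
Product ≈ 1 (deviation 0.000%, within rounding noise).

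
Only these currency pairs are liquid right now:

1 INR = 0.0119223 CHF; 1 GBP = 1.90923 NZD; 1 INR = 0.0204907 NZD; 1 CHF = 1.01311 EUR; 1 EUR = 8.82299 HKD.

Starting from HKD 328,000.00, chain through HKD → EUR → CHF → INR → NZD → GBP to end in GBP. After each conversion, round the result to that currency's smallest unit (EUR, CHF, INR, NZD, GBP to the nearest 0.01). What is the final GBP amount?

GBP 33,032.38

HKD 328,000.00 ÷ 8.82299 = EUR 37,175.61
EUR 37,175.61 ÷ 1.01311 = CHF 36,694.54
CHF 36,694.54 ÷ 0.0119223 = INR 3,077,807.13
INR 3,077,807.13 × 0.0204907 = NZD 63,066.42
NZD 63,066.42 ÷ 1.90923 = GBP 33,032.38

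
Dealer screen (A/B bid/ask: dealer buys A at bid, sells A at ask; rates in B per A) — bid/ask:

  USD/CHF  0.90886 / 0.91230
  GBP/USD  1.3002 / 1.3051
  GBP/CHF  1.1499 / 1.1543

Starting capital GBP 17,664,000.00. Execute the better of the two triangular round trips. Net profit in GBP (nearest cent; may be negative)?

Best loop GBP → USD → CHF → GBP:
GBP 17,664,000.00 × 1.3002 (sell GBP at bid) = USD 22,966,732.80
USD 22,966,732.80 × 0.90886 (sell USD at bid) = CHF 20,873,544.77
CHF 20,873,544.77 ÷ 1.1543 (buy GBP at ask) = GBP 18,083,292.71

Net profit: GBP 419,292.71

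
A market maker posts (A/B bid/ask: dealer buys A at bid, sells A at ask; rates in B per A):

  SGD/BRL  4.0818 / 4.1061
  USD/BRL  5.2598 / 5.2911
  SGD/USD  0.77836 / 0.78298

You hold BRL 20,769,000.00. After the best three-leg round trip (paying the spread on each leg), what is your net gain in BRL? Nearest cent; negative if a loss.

Best loop BRL → SGD → USD → BRL:
BRL 20,769,000.00 ÷ 4.1061 (buy SGD at ask) = SGD 5,058,084.31
SGD 5,058,084.31 × 0.77836 (sell SGD at bid) = USD 3,937,010.51
USD 3,937,010.51 × 5.2598 (sell USD at bid) = BRL 20,707,887.86

Net result: BRL -61,112.14 (no profitable arbitrage after spreads)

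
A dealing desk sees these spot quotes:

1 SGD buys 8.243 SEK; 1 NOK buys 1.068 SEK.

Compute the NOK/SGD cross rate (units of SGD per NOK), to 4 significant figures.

1 NOK × 1.068 = 1.068 SEK
1.068 SEK ÷ 8.243 = 0.129564 SGD

NOK/SGD = 0.1296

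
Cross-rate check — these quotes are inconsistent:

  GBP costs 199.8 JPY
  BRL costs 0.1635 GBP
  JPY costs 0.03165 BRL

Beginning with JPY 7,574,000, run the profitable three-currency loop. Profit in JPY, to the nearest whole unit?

Profitable loop is JPY → BRL → GBP → JPY:
JPY 7,574,000 × 0.03165 = BRL 239,717.10
BRL 239,717.10 × 0.1635 = GBP 39,193.75
GBP 39,193.75 × 199.8 = JPY 7,830,910
Profit = JPY 7,830,910 − JPY 7,574,000

Profit: JPY 256,910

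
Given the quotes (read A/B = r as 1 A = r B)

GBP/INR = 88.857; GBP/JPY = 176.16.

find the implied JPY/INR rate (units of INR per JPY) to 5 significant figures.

1 JPY ÷ 176.16 = 0.00567666 GBP
0.00567666 GBP × 88.857 = 0.504411 INR

JPY/INR = 0.50441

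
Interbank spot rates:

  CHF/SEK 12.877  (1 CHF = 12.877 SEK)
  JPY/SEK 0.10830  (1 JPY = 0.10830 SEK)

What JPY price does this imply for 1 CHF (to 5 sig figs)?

CHF/JPY = 118.90

1 CHF × 12.877 = 12.877 SEK
12.877 SEK ÷ 0.10830 = 118.901 JPY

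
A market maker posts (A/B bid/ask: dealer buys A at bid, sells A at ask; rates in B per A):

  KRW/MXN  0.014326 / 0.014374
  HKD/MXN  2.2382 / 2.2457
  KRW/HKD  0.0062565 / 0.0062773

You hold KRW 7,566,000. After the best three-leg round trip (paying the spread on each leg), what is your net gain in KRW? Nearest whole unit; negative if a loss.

Net profit: KRW 122,943

Best loop KRW → MXN → HKD → KRW:
KRW 7,566,000 × 0.014326 (sell KRW at bid) = MXN 108,390.52
MXN 108,390.52 ÷ 2.2457 (buy HKD at ask) = HKD 48,265.80
HKD 48,265.80 ÷ 0.0062773 (buy KRW at ask) = KRW 7,688,943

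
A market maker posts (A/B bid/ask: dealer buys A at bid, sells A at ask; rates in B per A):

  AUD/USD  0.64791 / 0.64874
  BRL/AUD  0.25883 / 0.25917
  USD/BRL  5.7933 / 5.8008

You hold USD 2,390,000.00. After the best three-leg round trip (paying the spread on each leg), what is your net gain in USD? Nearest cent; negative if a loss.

Net profit: USD 60,499.42

Best loop USD → AUD → BRL → USD:
USD 2,390,000.00 ÷ 0.64874 (buy AUD at ask) = AUD 3,684,064.49
AUD 3,684,064.49 ÷ 0.25917 (buy BRL at ask) = BRL 14,214,857.02
BRL 14,214,857.02 ÷ 5.8008 (buy USD at ask) = USD 2,450,499.42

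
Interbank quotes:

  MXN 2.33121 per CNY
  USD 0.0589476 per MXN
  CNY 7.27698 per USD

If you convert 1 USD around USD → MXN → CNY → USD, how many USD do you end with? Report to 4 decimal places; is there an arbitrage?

1.0000 (no arbitrage)

Around USD → MXN → CNY → USD: 1 ÷ 0.0589476 ÷ 2.33121 ÷ 7.27698 = 1.000003
Product ≈ 1 (deviation 0.000%, within rounding noise).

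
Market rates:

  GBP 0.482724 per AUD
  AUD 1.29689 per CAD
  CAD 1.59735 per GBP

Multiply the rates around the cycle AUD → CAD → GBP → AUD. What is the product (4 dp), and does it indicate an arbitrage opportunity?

1.0000 (no arbitrage)

Around AUD → CAD → GBP → AUD: 1 ÷ 1.29689 ÷ 1.59735 ÷ 0.482724 = 0.999995
Product ≈ 1 (deviation 0.000%, within rounding noise).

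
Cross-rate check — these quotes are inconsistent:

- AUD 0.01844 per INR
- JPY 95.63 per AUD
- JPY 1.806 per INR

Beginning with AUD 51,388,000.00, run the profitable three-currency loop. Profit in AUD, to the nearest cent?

Profitable loop is AUD → INR → JPY → AUD:
AUD 51,388,000.00 ÷ 0.01844 = INR 2,786,767,895.88
INR 2,786,767,895.88 × 1.806 = JPY 5,032,902,820
JPY 5,032,902,820 ÷ 95.63 = AUD 52,628,911.64
Profit = AUD 52,628,911.64 − AUD 51,388,000.00

Profit: AUD 1,240,911.64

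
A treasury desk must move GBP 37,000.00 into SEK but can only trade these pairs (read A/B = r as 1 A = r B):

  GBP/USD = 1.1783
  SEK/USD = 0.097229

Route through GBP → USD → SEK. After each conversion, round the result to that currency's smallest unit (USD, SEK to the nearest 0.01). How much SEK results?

SEK 448,396.05

GBP 37,000.00 × 1.1783 = USD 43,597.10
USD 43,597.10 ÷ 0.097229 = SEK 448,396.05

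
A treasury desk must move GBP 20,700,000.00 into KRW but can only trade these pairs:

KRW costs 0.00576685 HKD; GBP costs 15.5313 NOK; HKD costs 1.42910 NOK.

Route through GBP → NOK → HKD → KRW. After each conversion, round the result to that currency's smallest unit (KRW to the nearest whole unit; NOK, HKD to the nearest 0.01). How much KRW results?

GBP 20,700,000.00 × 15.5313 = NOK 321,497,910.00
NOK 321,497,910.00 ÷ 1.42910 = HKD 224,965,299.84
HKD 224,965,299.84 ÷ 0.00576685 = KRW 39,010,083,467

KRW 39,010,083,467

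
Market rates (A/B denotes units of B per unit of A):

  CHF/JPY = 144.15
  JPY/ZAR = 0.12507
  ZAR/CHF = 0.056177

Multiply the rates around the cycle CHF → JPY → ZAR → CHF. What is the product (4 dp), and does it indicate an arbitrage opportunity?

1.0128 (arbitrage exists)

Around CHF → JPY → ZAR → CHF: 1 × 144.15 × 0.12507 × 0.056177 = 1.012806
Product > 1; profitable direction is CHF → JPY → ZAR → CHF.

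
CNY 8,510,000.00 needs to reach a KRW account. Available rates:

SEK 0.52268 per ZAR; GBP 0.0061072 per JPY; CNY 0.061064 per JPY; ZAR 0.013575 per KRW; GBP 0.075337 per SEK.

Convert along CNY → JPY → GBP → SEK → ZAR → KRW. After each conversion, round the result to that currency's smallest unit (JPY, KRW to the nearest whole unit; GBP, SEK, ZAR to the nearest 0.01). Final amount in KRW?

CNY 8,510,000.00 ÷ 0.061064 = JPY 139,361,981
JPY 139,361,981 × 0.0061072 = GBP 851,111.49
GBP 851,111.49 ÷ 0.075337 = SEK 11,297,390.26
SEK 11,297,390.26 ÷ 0.52268 = ZAR 21,614,353.45
ZAR 21,614,353.45 ÷ 0.013575 = KRW 1,592,217,565

KRW 1,592,217,565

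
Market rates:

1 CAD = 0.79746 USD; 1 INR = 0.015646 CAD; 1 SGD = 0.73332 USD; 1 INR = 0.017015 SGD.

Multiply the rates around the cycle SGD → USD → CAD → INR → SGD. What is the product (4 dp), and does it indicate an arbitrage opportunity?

1.0000 (no arbitrage)

Around SGD → USD → CAD → INR → SGD: 1 × 0.73332 ÷ 0.79746 ÷ 0.015646 × 0.017015 = 1.000031
Product ≈ 1 (deviation 0.003%, within rounding noise).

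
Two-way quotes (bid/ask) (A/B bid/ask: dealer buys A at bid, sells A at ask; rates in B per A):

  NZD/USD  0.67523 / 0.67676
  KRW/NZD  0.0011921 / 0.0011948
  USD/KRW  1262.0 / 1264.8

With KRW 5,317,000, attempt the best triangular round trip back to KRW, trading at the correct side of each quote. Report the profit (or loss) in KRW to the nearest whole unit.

Best loop KRW → NZD → USD → KRW:
KRW 5,317,000 × 0.0011921 (sell KRW at bid) = NZD 6,338.40
NZD 6,338.40 × 0.67523 (sell NZD at bid) = USD 4,279.87
USD 4,279.87 × 1262.0 (sell USD at bid) = KRW 5,401,202

Net profit: KRW 84,202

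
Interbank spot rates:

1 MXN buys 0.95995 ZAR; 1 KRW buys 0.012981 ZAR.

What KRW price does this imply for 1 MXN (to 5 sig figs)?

1 MXN × 0.95995 = 0.95995 ZAR
0.95995 ZAR ÷ 0.012981 = 73.9504 KRW

MXN/KRW = 73.950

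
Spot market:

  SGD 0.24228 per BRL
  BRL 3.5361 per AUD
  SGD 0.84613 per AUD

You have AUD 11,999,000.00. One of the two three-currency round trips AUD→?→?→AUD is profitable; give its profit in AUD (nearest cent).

Profitable loop is AUD → BRL → SGD → AUD:
AUD 11,999,000.00 × 3.5361 = BRL 42,429,663.90
BRL 42,429,663.90 × 0.24228 = SGD 10,279,858.97
SGD 10,279,858.97 ÷ 0.84613 = AUD 12,149,266.63
Profit = AUD 12,149,266.63 − AUD 11,999,000.00

Profit: AUD 150,266.63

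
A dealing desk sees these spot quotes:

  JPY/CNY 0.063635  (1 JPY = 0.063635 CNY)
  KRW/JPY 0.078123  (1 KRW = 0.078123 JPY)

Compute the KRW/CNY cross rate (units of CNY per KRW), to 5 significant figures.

1 KRW × 0.078123 = 0.078123 JPY
0.078123 JPY × 0.063635 = 0.00497136 CNY

KRW/CNY = 0.0049714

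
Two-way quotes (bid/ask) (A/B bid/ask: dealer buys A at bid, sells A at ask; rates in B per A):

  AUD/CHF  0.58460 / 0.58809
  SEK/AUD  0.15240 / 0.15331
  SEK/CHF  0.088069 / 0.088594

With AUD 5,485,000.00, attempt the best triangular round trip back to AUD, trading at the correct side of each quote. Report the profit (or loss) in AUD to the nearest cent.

Net profit: AUD 30,896.39

Best loop AUD → CHF → SEK → AUD:
AUD 5,485,000.00 × 0.58460 (sell AUD at bid) = CHF 3,206,531.00
CHF 3,206,531.00 ÷ 0.088594 (buy SEK at ask) = SEK 36,193,545.84
SEK 36,193,545.84 × 0.15240 (sell SEK at bid) = AUD 5,515,896.39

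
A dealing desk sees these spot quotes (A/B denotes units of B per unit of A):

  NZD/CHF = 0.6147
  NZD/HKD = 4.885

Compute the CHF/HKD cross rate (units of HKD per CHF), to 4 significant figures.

CHF/HKD = 7.947

1 CHF ÷ 0.6147 = 1.62681 NZD
1.62681 NZD × 4.885 = 7.94697 HKD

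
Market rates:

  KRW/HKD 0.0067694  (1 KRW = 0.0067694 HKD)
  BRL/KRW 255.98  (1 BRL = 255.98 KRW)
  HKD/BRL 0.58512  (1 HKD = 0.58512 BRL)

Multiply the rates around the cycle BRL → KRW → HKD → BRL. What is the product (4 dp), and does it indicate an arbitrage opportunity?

1.0139 (arbitrage exists)

Around BRL → KRW → HKD → BRL: 1 × 255.98 × 0.0067694 × 0.58512 = 1.013914
Product > 1; profitable direction is BRL → KRW → HKD → BRL.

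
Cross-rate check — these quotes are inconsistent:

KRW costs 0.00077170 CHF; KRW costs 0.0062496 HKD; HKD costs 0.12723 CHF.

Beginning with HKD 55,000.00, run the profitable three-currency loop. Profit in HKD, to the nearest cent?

Profit: HKD 1,670.36

Profitable loop is HKD → CHF → KRW → HKD:
HKD 55,000.00 × 0.12723 = CHF 6,997.65
CHF 6,997.65 ÷ 0.00077170 = KRW 9,067,837
KRW 9,067,837 × 0.0062496 = HKD 56,670.36
Profit = HKD 56,670.36 − HKD 55,000.00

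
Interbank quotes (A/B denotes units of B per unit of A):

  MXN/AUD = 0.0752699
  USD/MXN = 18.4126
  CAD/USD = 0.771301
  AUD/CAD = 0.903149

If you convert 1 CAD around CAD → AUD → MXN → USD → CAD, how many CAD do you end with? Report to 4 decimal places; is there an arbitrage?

Around CAD → AUD → MXN → USD → CAD: 1 ÷ 0.903149 ÷ 0.0752699 ÷ 18.4126 ÷ 0.771301 = 1.035810
Product > 1; profitable direction is CAD → AUD → MXN → USD → CAD.

1.0358 (arbitrage exists)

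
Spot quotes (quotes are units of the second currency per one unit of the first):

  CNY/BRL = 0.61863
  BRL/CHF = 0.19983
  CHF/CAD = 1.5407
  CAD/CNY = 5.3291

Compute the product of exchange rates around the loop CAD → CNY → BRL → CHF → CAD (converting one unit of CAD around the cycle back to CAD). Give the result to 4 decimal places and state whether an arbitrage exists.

Around CAD → CNY → BRL → CHF → CAD: 1 × 5.3291 × 0.61863 × 0.19983 × 1.5407 = 1.014994
Product > 1; profitable direction is CAD → CNY → BRL → CHF → CAD.

1.0150 (arbitrage exists)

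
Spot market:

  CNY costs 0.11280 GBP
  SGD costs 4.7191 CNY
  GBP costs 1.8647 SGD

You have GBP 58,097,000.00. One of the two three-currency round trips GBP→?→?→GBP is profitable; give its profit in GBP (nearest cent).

Profitable loop is GBP → CNY → SGD → GBP:
GBP 58,097,000.00 ÷ 0.11280 = CNY 515,044,326.24
CNY 515,044,326.24 ÷ 4.7191 = SGD 109,140,371.31
SGD 109,140,371.31 ÷ 1.8647 = GBP 58,529,721.30
Profit = GBP 58,529,721.30 − GBP 58,097,000.00

Profit: GBP 432,721.30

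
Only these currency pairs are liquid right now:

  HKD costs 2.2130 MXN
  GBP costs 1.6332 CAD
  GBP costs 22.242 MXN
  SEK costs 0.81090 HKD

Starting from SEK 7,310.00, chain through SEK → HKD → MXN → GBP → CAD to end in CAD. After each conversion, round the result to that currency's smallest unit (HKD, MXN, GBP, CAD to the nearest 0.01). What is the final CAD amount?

SEK 7,310.00 × 0.81090 = HKD 5,927.68
HKD 5,927.68 × 2.2130 = MXN 13,117.96
MXN 13,117.96 ÷ 22.242 = GBP 589.78
GBP 589.78 × 1.6332 = CAD 963.23

CAD 963.23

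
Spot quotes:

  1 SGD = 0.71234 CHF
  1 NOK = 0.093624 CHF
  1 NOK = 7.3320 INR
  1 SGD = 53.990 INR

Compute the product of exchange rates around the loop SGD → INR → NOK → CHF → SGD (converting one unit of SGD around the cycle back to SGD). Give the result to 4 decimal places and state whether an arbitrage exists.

0.9678 (arbitrage exists)

Around SGD → INR → NOK → CHF → SGD: 1 × 53.990 ÷ 7.3320 × 0.093624 ÷ 0.71234 = 0.967811
Product < 1; profitable direction is SGD → CHF → NOK → INR → SGD.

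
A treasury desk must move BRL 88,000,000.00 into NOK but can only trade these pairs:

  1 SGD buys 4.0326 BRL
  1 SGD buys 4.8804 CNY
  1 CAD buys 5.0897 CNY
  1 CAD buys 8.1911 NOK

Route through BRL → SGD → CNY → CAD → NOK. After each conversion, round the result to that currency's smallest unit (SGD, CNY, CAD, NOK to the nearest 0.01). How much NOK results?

BRL 88,000,000.00 ÷ 4.0326 = SGD 21,822,149.48
SGD 21,822,149.48 × 4.8804 = CNY 106,500,818.32
CNY 106,500,818.32 ÷ 5.0897 = CAD 20,924,773.23
CAD 20,924,773.23 × 8.1911 = NOK 171,396,910.00

NOK 171,396,910.00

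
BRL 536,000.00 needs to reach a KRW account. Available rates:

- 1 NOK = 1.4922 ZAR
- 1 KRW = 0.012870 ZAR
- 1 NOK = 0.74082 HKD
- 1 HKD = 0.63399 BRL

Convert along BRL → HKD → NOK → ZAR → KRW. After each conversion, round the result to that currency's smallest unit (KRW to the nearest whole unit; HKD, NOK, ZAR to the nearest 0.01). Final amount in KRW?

KRW 132,317,769

BRL 536,000.00 ÷ 0.63399 = HKD 845,439.20
HKD 845,439.20 ÷ 0.74082 = NOK 1,141,220.81
NOK 1,141,220.81 × 1.4922 = ZAR 1,702,929.69
ZAR 1,702,929.69 ÷ 0.012870 = KRW 132,317,769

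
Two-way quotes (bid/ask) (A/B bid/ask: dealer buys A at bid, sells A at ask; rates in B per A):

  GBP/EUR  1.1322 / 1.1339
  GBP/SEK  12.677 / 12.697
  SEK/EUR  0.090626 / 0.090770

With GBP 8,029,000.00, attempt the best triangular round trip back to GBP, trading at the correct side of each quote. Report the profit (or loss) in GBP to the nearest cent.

Net profit: GBP 105,970.92

Best loop GBP → SEK → EUR → GBP:
GBP 8,029,000.00 × 12.677 (sell GBP at bid) = SEK 101,783,633.00
SEK 101,783,633.00 × 0.090626 (sell SEK at bid) = EUR 9,224,243.52
EUR 9,224,243.52 ÷ 1.1339 (buy GBP at ask) = GBP 8,134,970.92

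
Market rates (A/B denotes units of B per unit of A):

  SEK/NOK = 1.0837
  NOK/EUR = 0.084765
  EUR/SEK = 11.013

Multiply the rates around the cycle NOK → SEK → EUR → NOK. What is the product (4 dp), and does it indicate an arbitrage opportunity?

Around NOK → SEK → EUR → NOK: 1 ÷ 1.0837 ÷ 11.013 ÷ 0.084765 = 0.988482
Product < 1; profitable direction is NOK → EUR → SEK → NOK.

0.9885 (arbitrage exists)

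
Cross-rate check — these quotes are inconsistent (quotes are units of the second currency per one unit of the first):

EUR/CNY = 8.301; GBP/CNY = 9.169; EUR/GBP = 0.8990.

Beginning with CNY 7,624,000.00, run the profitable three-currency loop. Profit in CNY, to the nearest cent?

Profitable loop is CNY → GBP → EUR → CNY:
CNY 7,624,000.00 ÷ 9.169 = GBP 831,497.44
GBP 831,497.44 ÷ 0.8990 = EUR 924,913.72
EUR 924,913.72 × 8.301 = CNY 7,677,708.81
Profit = CNY 7,677,708.81 − CNY 7,624,000.00

Profit: CNY 53,708.81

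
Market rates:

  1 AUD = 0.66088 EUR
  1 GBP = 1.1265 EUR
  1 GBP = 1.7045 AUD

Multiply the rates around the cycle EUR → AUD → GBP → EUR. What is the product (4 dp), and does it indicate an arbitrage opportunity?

1.0000 (no arbitrage)

Around EUR → AUD → GBP → EUR: 1 ÷ 0.66088 ÷ 1.7045 × 1.1265 = 1.000027
Product ≈ 1 (deviation 0.003%, within rounding noise).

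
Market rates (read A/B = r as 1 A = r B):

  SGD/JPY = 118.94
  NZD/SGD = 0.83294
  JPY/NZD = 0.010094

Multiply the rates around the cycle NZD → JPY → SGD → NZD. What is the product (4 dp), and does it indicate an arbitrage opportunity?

Around NZD → JPY → SGD → NZD: 1 ÷ 0.010094 ÷ 118.94 ÷ 0.83294 = 0.999989
Product ≈ 1 (deviation 0.001%, within rounding noise).

1.0000 (no arbitrage)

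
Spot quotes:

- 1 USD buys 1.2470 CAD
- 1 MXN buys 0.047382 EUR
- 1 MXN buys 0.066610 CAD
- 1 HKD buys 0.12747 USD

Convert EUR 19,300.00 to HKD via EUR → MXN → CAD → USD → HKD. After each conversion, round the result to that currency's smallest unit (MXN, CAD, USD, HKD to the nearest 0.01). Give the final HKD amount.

HKD 170,690.36

EUR 19,300.00 ÷ 0.047382 = MXN 407,327.68
MXN 407,327.68 × 0.066610 = CAD 27,132.10
CAD 27,132.10 ÷ 1.2470 = USD 21,757.90
USD 21,757.90 ÷ 0.12747 = HKD 170,690.36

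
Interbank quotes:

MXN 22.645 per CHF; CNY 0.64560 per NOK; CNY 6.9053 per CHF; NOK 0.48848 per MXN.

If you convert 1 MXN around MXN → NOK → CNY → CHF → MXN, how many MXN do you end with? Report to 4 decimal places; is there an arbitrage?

Around MXN → NOK → CNY → CHF → MXN: 1 × 0.48848 × 0.64560 ÷ 6.9053 × 22.645 = 1.034189
Product > 1; profitable direction is MXN → NOK → CNY → CHF → MXN.

1.0342 (arbitrage exists)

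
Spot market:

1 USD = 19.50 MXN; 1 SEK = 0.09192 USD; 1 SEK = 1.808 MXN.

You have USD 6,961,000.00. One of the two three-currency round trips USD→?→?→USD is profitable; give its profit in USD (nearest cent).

Profitable loop is USD → SEK → MXN → USD:
USD 6,961,000.00 ÷ 0.09192 = SEK 75,728,894.69
SEK 75,728,894.69 × 1.808 = MXN 136,917,841.60
MXN 136,917,841.60 ÷ 19.50 = USD 7,021,427.77
Profit = USD 7,021,427.77 − USD 6,961,000.00

Profit: USD 60,427.77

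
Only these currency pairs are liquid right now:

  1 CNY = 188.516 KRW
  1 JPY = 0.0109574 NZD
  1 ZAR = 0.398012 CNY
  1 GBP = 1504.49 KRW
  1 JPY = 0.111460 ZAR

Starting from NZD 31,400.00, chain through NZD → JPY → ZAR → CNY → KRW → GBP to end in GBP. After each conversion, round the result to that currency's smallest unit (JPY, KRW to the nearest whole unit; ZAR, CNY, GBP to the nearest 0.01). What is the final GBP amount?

NZD 31,400.00 ÷ 0.0109574 = JPY 2,865,643
JPY 2,865,643 × 0.111460 = ZAR 319,404.57
ZAR 319,404.57 × 0.398012 = CNY 127,126.85
CNY 127,126.85 × 188.516 = KRW 23,965,445
KRW 23,965,445 ÷ 1504.49 = GBP 15,929.28

GBP 15,929.28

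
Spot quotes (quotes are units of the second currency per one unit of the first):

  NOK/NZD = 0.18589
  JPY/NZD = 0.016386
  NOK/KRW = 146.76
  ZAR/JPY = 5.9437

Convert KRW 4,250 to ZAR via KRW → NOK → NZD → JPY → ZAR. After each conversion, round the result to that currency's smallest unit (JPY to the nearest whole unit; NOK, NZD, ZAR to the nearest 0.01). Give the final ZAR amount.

KRW 4,250 ÷ 146.76 = NOK 28.96
NOK 28.96 × 0.18589 = NZD 5.38
NZD 5.38 ÷ 0.016386 = JPY 328
JPY 328 ÷ 5.9437 = ZAR 55.18

ZAR 55.18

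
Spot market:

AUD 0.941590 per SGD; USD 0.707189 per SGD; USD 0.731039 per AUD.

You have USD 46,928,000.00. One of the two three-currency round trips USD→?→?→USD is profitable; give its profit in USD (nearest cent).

Profitable loop is USD → AUD → SGD → USD:
USD 46,928,000.00 ÷ 0.731039 = AUD 64,193,565.60
AUD 64,193,565.60 ÷ 0.941590 = SGD 68,175,708.74
SGD 68,175,708.74 × 0.707189 = USD 48,213,111.29
Profit = USD 48,213,111.29 − USD 46,928,000.00

Profit: USD 1,285,111.29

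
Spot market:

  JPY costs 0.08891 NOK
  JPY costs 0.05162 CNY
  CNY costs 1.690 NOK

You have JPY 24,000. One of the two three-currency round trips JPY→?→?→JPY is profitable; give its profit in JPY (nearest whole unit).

Profitable loop is JPY → NOK → CNY → JPY:
JPY 24,000 × 0.08891 = NOK 2,133.84
NOK 2,133.84 ÷ 1.690 = CNY 1,262.63
CNY 1,262.63 ÷ 0.05162 = JPY 24,460
Profit = JPY 24,460 − JPY 24,000

Profit: JPY 460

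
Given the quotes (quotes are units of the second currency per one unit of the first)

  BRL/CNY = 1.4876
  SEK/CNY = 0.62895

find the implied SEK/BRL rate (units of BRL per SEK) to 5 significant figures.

SEK/BRL = 0.42280

1 SEK × 0.62895 = 0.62895 CNY
0.62895 CNY ÷ 1.4876 = 0.422795 BRL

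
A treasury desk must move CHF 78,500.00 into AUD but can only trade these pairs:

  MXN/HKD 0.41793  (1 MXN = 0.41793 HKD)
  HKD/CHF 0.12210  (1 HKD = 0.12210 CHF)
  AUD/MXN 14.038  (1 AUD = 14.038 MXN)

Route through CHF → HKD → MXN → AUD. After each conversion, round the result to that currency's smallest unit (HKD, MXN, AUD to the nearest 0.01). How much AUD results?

AUD 109,583.51

CHF 78,500.00 ÷ 0.12210 = HKD 642,915.64
HKD 642,915.64 ÷ 0.41793 = MXN 1,538,333.31
MXN 1,538,333.31 ÷ 14.038 = AUD 109,583.51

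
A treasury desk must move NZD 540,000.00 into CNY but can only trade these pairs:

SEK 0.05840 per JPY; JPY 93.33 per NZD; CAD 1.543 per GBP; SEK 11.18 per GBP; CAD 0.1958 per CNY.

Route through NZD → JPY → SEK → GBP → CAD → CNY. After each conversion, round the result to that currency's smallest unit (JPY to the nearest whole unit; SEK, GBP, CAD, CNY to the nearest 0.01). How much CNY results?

CNY 2,074,623.54

NZD 540,000.00 × 93.33 = JPY 50,398,200
JPY 50,398,200 × 0.05840 = SEK 2,943,254.88
SEK 2,943,254.88 ÷ 11.18 = GBP 263,260.72
GBP 263,260.72 × 1.543 = CAD 406,211.29
CAD 406,211.29 ÷ 0.1958 = CNY 2,074,623.54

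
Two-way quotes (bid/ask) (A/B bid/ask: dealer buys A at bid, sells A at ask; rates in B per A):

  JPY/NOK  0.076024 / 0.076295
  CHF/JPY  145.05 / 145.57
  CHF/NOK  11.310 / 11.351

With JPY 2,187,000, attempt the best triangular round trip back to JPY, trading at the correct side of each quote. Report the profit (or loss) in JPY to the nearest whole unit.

Best loop JPY → CHF → NOK → JPY:
JPY 2,187,000 ÷ 145.57 (buy CHF at ask) = CHF 15,023.70
CHF 15,023.70 × 11.310 (sell CHF at bid) = NOK 169,918.05
NOK 169,918.05 ÷ 0.076295 (buy JPY at ask) = JPY 2,227,119

Net profit: JPY 40,119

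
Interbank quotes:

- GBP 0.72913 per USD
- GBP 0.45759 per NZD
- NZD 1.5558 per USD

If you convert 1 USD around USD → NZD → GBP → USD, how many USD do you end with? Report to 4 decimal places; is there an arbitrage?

Around USD → NZD → GBP → USD: 1 × 1.5558 × 0.45759 ÷ 0.72913 = 0.976395
Product < 1; profitable direction is USD → GBP → NZD → USD.

0.9764 (arbitrage exists)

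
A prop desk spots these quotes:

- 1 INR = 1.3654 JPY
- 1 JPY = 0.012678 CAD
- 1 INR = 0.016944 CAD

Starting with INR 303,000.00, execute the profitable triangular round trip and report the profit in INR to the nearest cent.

Profit: INR 6,554.65

Profitable loop is INR → JPY → CAD → INR:
INR 303,000.00 × 1.3654 = JPY 413,716
JPY 413,716 × 0.012678 = CAD 5,245.09
CAD 5,245.09 ÷ 0.016944 = INR 309,554.65
Profit = INR 309,554.65 − INR 303,000.00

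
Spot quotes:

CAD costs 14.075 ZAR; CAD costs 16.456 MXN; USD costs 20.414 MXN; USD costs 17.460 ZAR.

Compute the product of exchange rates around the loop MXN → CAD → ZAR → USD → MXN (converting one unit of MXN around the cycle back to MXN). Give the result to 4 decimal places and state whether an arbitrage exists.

1.0000 (no arbitrage)

Around MXN → CAD → ZAR → USD → MXN: 1 ÷ 16.456 × 14.075 ÷ 17.460 × 20.414 = 1.000018
Product ≈ 1 (deviation 0.002%, within rounding noise).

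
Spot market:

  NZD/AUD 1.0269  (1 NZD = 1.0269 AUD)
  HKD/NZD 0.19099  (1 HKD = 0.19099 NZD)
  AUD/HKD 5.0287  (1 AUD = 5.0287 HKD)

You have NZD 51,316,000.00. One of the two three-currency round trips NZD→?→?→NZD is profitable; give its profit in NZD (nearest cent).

Profitable loop is NZD → HKD → AUD → NZD:
NZD 51,316,000.00 ÷ 0.19099 = HKD 268,684,224.30
HKD 268,684,224.30 ÷ 5.0287 = AUD 53,430,155.77
AUD 53,430,155.77 ÷ 1.0269 = NZD 52,030,534.39
Profit = NZD 52,030,534.39 − NZD 51,316,000.00

Profit: NZD 714,534.39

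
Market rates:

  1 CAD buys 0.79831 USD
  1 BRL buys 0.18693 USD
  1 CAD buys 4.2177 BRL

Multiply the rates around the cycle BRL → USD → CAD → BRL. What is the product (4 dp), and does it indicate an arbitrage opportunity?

0.9876 (arbitrage exists)

Around BRL → USD → CAD → BRL: 1 × 0.18693 ÷ 0.79831 × 4.2177 = 0.987605
Product < 1; profitable direction is BRL → CAD → USD → BRL.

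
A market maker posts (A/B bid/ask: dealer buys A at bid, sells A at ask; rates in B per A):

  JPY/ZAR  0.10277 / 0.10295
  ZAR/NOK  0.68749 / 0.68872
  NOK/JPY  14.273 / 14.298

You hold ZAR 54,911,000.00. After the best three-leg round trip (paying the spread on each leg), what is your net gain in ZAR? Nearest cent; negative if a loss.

Best loop ZAR → NOK → JPY → ZAR:
ZAR 54,911,000.00 × 0.68749 (sell ZAR at bid) = NOK 37,750,763.39
NOK 37,750,763.39 × 14.273 (sell NOK at bid) = JPY 538,816,646
JPY 538,816,646 × 0.10277 (sell JPY at bid) = ZAR 55,374,186.70

Net profit: ZAR 463,186.70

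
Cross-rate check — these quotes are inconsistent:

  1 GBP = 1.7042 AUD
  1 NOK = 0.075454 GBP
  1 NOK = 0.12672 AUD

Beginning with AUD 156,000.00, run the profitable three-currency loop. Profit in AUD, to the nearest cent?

Profit: AUD 2,300.49

Profitable loop is AUD → NOK → GBP → AUD:
AUD 156,000.00 ÷ 0.12672 = NOK 1,231,060.61
NOK 1,231,060.61 × 0.075454 = GBP 92,888.45
GBP 92,888.45 × 1.7042 = AUD 158,300.49
Profit = AUD 158,300.49 − AUD 156,000.00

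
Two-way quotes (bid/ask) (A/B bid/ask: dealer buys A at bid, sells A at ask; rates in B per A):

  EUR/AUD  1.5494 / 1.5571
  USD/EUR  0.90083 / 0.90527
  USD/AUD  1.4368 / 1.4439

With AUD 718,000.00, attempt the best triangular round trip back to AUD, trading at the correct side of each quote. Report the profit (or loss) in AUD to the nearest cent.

Best loop AUD → EUR → USD → AUD:
AUD 718,000.00 ÷ 1.5571 (buy EUR at ask) = EUR 461,113.61
EUR 461,113.61 ÷ 0.90527 (buy USD at ask) = USD 509,365.83
USD 509,365.83 × 1.4368 (sell USD at bid) = AUD 731,856.83

Net profit: AUD 13,856.83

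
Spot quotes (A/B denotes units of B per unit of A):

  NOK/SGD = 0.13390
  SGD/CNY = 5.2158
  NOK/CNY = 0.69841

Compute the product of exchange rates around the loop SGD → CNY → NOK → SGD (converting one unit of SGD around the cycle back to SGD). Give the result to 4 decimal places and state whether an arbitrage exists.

1.0000 (no arbitrage)

Around SGD → CNY → NOK → SGD: 1 × 5.2158 ÷ 0.69841 × 0.13390 = 0.999979
Product ≈ 1 (deviation 0.002%, within rounding noise).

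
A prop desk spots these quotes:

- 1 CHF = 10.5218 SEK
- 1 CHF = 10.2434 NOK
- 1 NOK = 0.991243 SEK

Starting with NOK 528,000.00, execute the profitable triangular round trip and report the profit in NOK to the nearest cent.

Profit: NOK 19,141.55

Profitable loop is NOK → CHF → SEK → NOK:
NOK 528,000.00 ÷ 10.2434 = CHF 51,545.39
CHF 51,545.39 × 10.5218 = SEK 542,350.24
SEK 542,350.24 ÷ 0.991243 = NOK 547,141.55
Profit = NOK 547,141.55 − NOK 528,000.00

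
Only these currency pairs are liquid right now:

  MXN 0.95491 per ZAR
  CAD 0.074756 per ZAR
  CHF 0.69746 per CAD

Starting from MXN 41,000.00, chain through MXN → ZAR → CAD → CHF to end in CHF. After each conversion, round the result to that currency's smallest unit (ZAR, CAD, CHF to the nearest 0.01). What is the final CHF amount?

MXN 41,000.00 ÷ 0.95491 = ZAR 42,935.98
ZAR 42,935.98 × 0.074756 = CAD 3,209.72
CAD 3,209.72 × 0.69746 = CHF 2,238.65

CHF 2,238.65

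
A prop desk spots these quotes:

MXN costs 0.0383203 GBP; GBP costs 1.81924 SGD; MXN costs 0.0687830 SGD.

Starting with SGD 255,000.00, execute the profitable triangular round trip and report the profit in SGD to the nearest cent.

Profit: SGD 3,450.85

Profitable loop is SGD → MXN → GBP → SGD:
SGD 255,000.00 ÷ 0.0687830 = MXN 3,707,311.40
MXN 3,707,311.40 × 0.0383203 = GBP 142,065.29
GBP 142,065.29 × 1.81924 = SGD 258,450.85
Profit = SGD 258,450.85 − SGD 255,000.00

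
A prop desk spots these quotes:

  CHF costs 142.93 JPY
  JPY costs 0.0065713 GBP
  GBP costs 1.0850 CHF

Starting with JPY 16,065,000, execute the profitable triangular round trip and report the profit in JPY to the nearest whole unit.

Profit: JPY 306,375

Profitable loop is JPY → GBP → CHF → JPY:
JPY 16,065,000 × 0.0065713 = GBP 105,567.93
GBP 105,567.93 × 1.0850 = CHF 114,541.21
CHF 114,541.21 × 142.93 = JPY 16,371,375
Profit = JPY 16,371,375 − JPY 16,065,000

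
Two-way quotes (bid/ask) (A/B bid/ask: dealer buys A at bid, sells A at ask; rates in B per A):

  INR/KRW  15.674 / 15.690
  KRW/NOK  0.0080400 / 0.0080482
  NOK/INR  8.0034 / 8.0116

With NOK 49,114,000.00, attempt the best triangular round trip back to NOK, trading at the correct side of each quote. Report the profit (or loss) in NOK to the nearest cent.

Best loop NOK → INR → KRW → NOK:
NOK 49,114,000.00 × 8.0034 (sell NOK at bid) = INR 393,078,987.60
INR 393,078,987.60 × 15.674 (sell INR at bid) = KRW 6,161,120,052
KRW 6,161,120,052 × 0.0080400 (sell KRW at bid) = NOK 49,535,405.22

Net profit: NOK 421,405.22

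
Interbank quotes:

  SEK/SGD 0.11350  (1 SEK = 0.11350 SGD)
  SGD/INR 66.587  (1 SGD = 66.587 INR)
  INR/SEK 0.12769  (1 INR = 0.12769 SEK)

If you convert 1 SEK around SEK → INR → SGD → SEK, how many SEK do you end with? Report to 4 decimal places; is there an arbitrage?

1.0362 (arbitrage exists)

Around SEK → INR → SGD → SEK: 1 ÷ 0.12769 ÷ 66.587 ÷ 0.11350 = 1.036234
Product > 1; profitable direction is SEK → INR → SGD → SEK.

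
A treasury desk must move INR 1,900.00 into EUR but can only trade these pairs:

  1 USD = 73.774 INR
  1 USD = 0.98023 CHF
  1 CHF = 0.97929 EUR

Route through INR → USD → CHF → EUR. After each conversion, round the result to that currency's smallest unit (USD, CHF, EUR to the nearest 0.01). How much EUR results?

EUR 24.72

INR 1,900.00 ÷ 73.774 = USD 25.75
USD 25.75 × 0.98023 = CHF 25.24
CHF 25.24 × 0.97929 = EUR 24.72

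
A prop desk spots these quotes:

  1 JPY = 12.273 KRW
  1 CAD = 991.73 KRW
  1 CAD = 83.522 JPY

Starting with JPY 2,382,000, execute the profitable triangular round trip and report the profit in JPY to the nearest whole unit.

Profit: JPY 80,067

Profitable loop is JPY → KRW → CAD → JPY:
JPY 2,382,000 × 12.273 = KRW 29,234,286
KRW 29,234,286 ÷ 991.73 = CAD 29,478.07
CAD 29,478.07 × 83.522 = JPY 2,462,067
Profit = JPY 2,462,067 − JPY 2,382,000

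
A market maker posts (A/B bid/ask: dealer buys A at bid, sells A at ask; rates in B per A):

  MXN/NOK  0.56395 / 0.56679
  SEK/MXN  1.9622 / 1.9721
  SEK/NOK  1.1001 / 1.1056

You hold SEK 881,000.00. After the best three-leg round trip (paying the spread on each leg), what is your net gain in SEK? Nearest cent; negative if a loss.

Net profit: SEK 783.06

Best loop SEK → MXN → NOK → SEK:
SEK 881,000.00 × 1.9622 (sell SEK at bid) = MXN 1,728,698.20
MXN 1,728,698.20 × 0.56395 (sell MXN at bid) = NOK 974,899.35
NOK 974,899.35 ÷ 1.1056 (buy SEK at ask) = SEK 881,783.06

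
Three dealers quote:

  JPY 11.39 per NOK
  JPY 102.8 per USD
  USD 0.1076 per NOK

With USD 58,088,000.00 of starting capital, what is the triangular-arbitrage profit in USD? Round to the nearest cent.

Profit: USD 1,726,263.81

Profitable loop is USD → NOK → JPY → USD:
USD 58,088,000.00 ÷ 0.1076 = NOK 539,851,301.12
NOK 539,851,301.12 × 11.39 = JPY 6,148,906,320
JPY 6,148,906,320 ÷ 102.8 = USD 59,814,263.81
Profit = USD 59,814,263.81 − USD 58,088,000.00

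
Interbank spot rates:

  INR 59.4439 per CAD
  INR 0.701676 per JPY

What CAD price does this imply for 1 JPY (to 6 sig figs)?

1 JPY × 0.701676 = 0.701676 INR
0.701676 INR ÷ 59.4439 = 0.011804 CAD

JPY/CAD = 0.0118040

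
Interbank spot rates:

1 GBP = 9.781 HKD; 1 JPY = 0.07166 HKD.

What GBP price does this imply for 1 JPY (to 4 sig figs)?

1 JPY × 0.07166 = 0.07166 HKD
0.07166 HKD ÷ 9.781 = 0.00732645 GBP

JPY/GBP = 0.007326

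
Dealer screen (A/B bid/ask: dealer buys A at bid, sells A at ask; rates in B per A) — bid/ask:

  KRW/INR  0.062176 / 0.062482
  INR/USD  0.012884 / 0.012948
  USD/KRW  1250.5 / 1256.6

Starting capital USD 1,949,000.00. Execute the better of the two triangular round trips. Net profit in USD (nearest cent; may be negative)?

Net profit: USD 3,401.04

Best loop USD → KRW → INR → USD:
USD 1,949,000.00 × 1250.5 (sell USD at bid) = KRW 2,437,224,500
KRW 2,437,224,500 × 0.062176 (sell KRW at bid) = INR 151,536,870.51
INR 151,536,870.51 × 0.012884 (sell INR at bid) = USD 1,952,401.04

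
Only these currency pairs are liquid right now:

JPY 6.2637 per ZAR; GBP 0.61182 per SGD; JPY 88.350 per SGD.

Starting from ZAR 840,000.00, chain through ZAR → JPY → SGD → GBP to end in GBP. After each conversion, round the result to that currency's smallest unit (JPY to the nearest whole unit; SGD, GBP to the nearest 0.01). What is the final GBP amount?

GBP 36,435.72

ZAR 840,000.00 × 6.2637 = JPY 5,261,508
JPY 5,261,508 ÷ 88.350 = SGD 59,553.01
SGD 59,553.01 × 0.61182 = GBP 36,435.72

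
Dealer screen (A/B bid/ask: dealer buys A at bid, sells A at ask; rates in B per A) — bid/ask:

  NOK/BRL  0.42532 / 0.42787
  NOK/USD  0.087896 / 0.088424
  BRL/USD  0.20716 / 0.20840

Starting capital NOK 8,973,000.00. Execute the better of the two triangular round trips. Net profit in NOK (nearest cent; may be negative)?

Best loop NOK → BRL → USD → NOK:
NOK 8,973,000.00 × 0.42532 (sell NOK at bid) = BRL 3,816,396.36
BRL 3,816,396.36 × 0.20716 (sell BRL at bid) = USD 790,604.67
USD 790,604.67 ÷ 0.088424 (buy NOK at ask) = NOK 8,941,064.30

Net result: NOK -31,935.70 (no profitable arbitrage after spreads)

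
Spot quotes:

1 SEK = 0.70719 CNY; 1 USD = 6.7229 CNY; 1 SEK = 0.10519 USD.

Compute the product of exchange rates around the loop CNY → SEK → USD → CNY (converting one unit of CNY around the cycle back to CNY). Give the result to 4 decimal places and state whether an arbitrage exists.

1.0000 (no arbitrage)

Around CNY → SEK → USD → CNY: 1 ÷ 0.70719 × 0.10519 × 6.7229 = 0.999988
Product ≈ 1 (deviation 0.001%, within rounding noise).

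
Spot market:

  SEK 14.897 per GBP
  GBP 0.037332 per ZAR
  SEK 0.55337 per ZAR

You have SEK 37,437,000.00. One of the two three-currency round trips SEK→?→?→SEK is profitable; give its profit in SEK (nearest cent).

Profitable loop is SEK → ZAR → GBP → SEK:
SEK 37,437,000.00 ÷ 0.55337 = ZAR 67,652,745.90
ZAR 67,652,745.90 × 0.037332 = GBP 2,525,612.31
GBP 2,525,612.31 × 14.897 = SEK 37,624,046.58
Profit = SEK 37,624,046.58 − SEK 37,437,000.00

Profit: SEK 187,046.58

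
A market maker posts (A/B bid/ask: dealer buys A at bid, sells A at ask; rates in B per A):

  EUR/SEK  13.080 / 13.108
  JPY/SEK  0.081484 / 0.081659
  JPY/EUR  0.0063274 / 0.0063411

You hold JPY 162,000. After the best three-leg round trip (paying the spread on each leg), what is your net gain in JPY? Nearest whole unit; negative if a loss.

Net profit: JPY 2,189

Best loop JPY → EUR → SEK → JPY:
JPY 162,000 × 0.0063274 (sell JPY at bid) = EUR 1,025.04
EUR 1,025.04 × 13.080 (sell EUR at bid) = SEK 13,407.51
SEK 13,407.51 ÷ 0.081659 (buy JPY at ask) = JPY 164,189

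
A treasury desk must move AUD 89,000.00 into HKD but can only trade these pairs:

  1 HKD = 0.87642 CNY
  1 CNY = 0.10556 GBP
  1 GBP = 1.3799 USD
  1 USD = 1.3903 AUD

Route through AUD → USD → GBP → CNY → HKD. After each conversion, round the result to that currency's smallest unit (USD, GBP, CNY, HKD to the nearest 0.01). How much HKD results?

AUD 89,000.00 ÷ 1.3903 = USD 64,014.96
USD 64,014.96 ÷ 1.3799 = GBP 46,391.01
GBP 46,391.01 ÷ 0.10556 = CNY 439,475.27
CNY 439,475.27 ÷ 0.87642 = HKD 501,443.68

HKD 501,443.68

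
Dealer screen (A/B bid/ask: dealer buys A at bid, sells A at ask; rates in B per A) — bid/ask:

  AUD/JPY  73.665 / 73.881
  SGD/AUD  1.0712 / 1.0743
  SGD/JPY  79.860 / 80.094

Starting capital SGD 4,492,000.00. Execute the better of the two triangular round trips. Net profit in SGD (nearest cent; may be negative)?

Best loop SGD → JPY → AUD → SGD:
SGD 4,492,000.00 × 79.860 (sell SGD at bid) = JPY 358,731,120
JPY 358,731,120 ÷ 73.881 (buy AUD at ask) = AUD 4,855,526.05
AUD 4,855,526.05 ÷ 1.0743 (buy SGD at ask) = SGD 4,519,711.49

Net profit: SGD 27,711.49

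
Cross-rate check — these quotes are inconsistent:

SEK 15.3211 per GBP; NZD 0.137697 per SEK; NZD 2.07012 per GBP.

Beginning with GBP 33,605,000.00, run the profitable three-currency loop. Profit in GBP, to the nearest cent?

Profitable loop is GBP → SEK → NZD → GBP:
GBP 33,605,000.00 × 15.3211 = SEK 514,865,565.50
SEK 514,865,565.50 × 0.137697 = NZD 70,895,443.77
NZD 70,895,443.77 ÷ 2.07012 = GBP 34,247,021.32
Profit = GBP 34,247,021.32 − GBP 33,605,000.00

Profit: GBP 642,021.32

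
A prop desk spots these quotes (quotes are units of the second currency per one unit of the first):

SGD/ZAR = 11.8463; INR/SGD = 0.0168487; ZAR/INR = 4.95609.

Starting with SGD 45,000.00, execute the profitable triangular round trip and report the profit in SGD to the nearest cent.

Profit: SGD 490.87

Profitable loop is SGD → INR → ZAR → SGD:
SGD 45,000.00 ÷ 0.0168487 = INR 2,670,829.20
INR 2,670,829.20 ÷ 4.95609 = ZAR 538,898.45
ZAR 538,898.45 ÷ 11.8463 = SGD 45,490.87
Profit = SGD 45,490.87 − SGD 45,000.00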